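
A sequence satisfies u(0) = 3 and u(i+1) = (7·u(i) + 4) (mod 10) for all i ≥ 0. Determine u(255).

Computing terms: u(0) = 3, u(1) = 5, u(2) = 9, u(3) = 7, u(4) = 3.
The sequence repeats with period 4.
(255 - 0) mod 4 = 3, so u(255) = u(3) = 7.

7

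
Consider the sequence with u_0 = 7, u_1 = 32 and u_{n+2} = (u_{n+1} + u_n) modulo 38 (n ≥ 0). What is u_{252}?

We have u_0 = 7; u_1 = 32; u_2 = 1; u_3 = 33; u_4 = 34; u_5 = 29; u_6 = 25; u_7 = 16; u_8 = 3; u_9 = 19; u_{10} = 22; u_{11} = 3; u_{12} = 25; u_{13} = 28; u_{14} = 15; u_{15} = 5; u_{16} = 20; u_{17} = 25; u_{18} = 7; u_{19} = 32.
The sequence repeats with period 18.
(252 - 0) mod 18 = 0, so u_{252} = u_0 = 7.

7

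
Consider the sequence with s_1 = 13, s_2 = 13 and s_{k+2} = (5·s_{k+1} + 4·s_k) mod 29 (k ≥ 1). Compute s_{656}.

28

s_1 = 13; s_2 = 13; s_3 = 1; s_4 = 28; s_5 = 28; s_6 = 20; s_7 = 9; s_8 = 9; s_9 = 23; s_{10} = 6; s_{11} = 6; s_{12} = 25; s_{13} = 4; s_{14} = 4; s_{15} = 7; s_{16} = 22; s_{17} = 22; s_{18} = 24; s_{19} = 5; s_{20} = 5; s_{21} = 16; s_{22} = 13; s_{23} = 13.
Since (s_{22}, s_{23}) = (s_1, s_2) = (13, 13) (two consecutive terms determine the rest), the sequence is periodic with period 21.
(656 - 1) mod 21 = 4, so s_{656} = s_5 = 28.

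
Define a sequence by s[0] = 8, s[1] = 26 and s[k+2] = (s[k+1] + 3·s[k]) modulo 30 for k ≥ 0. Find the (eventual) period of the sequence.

We have s[0] = 8; s[1] = 26; s[2] = 20; s[3] = 8; s[4] = 8; s[5] = 2; s[6] = 26; s[7] = 2; s[8] = 20; s[9] = 26; s[10] = 26; s[11] = 14; s[12] = 2; s[13] = 14; s[14] = 20; s[15] = 2; s[16] = 2; s[17] = 8; s[18] = 14; s[19] = 8; s[20] = 20; s[21] = 14; s[22] = 14; s[23] = 26; s[24] = 8; s[25] = 26.
Since (s[24], s[25]) = (s[0], s[1]) = (8, 26) (two consecutive terms determine the rest), the sequence is periodic with period 24.

24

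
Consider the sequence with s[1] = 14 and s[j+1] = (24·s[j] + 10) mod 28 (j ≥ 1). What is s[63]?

26

s[1] = 14; s[2] = 10; s[3] = 26; s[4] = 18; s[5] = 22; s[6] = 6; s[7] = 14.
The sequence repeats with period 6.
(63 - 1) mod 6 = 2, so s[63] = s[3] = 26.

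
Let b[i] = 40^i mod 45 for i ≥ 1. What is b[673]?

We have b[1] = 40, b[2] = 25, b[3] = 10, b[4] = 40.
The sequence repeats with period 3.
So b[673] = b[1 + ((673-1) mod 3)] = b[1] = 40.

40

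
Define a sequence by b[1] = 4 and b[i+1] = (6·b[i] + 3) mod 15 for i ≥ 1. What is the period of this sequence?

5

Computing terms: b[1] = 4,  b[2] = 12,  b[3] = 0,  b[4] = 3,  b[5] = 6,  b[6] = 9,  b[7] = 12.
Since b[7] = b[2] = 12, the sequence is eventually periodic: after a pre-period of length 1 it cycles with period 5.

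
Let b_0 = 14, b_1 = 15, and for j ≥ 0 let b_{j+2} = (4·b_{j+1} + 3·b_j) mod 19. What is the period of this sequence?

18

b_0 = 14, b_1 = 15, b_2 = 7, b_3 = 16, b_4 = 9, b_5 = 8, b_6 = 2, b_7 = 13, b_8 = 1, b_9 = 5, b_{10} = 4, b_{11} = 12, b_{12} = 3, b_{13} = 10, b_{14} = 11, b_{15} = 17, b_{16} = 6, b_{17} = 18, b_{18} = 14, b_{19} = 15.
The sequence repeats with period 18.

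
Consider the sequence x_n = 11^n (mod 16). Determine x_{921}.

Listing terms: x_0 = 1,  x_1 = 11,  x_2 = 9,  x_3 = 3,  x_4 = 1.
The sequence repeats with period 4.
So x_{921} = x_{0 + ((921-0) mod 4)} = x_1 = 11.

11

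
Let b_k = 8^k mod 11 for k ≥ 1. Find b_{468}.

5

Listing terms: b_1 = 8, b_2 = 9, b_3 = 6, b_4 = 4, b_5 = 10, b_6 = 3, b_7 = 2, b_8 = 5, b_9 = 7, b_{10} = 1, b_{11} = 8.
The sequence repeats with period 10.
So b_{468} = b_{1 + ((468-1) mod 10)} = b_8 = 5.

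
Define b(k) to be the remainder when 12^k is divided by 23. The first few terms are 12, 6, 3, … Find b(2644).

Computing terms: b(1) = 12,  b(2) = 6,  b(3) = 3,  b(4) = 13,  b(5) = 18,  b(6) = 9,  b(7) = 16,  b(8) = 8,  b(9) = 4,  b(10) = 2,  b(11) = 1,  b(12) = 12.
Since b(12) = b(1) = 12, the sequence is periodic with period 11.
(2644 - 1) mod 11 = 3, so b(2644) = b(4) = 13.

13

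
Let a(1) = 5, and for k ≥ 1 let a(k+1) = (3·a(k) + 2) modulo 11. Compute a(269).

7

Listing terms: a(1) = 5; a(2) = 6; a(3) = 9; a(4) = 7; a(5) = 1; a(6) = 5.
Since a(6) = a(1) = 5, the sequence is periodic with period 5.
(269 - 1) mod 5 = 3, so a(269) = a(4) = 7.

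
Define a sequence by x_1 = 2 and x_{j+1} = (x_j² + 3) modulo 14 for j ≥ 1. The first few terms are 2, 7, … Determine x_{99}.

10

Computing terms: x_1 = 2; x_2 = 7; x_3 = 10; x_4 = 5; x_5 = 0; x_6 = 3; x_7 = 12; x_8 = 7.
Since x_8 = x_2 = 7, the sequence is eventually periodic: after a pre-period of length 1 it cycles with period 6.
For j ≥ 2, x_j depends only on (j - 2) mod 6. (99 - 2) mod 6 = 1, so x_{99} = x_3 = 10.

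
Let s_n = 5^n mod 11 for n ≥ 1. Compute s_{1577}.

3

Listing terms: s_1 = 5; s_2 = 3; s_3 = 4; s_4 = 9; s_5 = 1; s_6 = 5.
The sequence repeats with period 5.
(1577 - 1) mod 5 = 1, so s_{1577} = s_2 = 3.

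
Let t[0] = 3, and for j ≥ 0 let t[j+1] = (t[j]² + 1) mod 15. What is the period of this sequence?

3

Listing terms: t[0] = 3,  t[1] = 10,  t[2] = 11,  t[3] = 2,  t[4] = 5,  t[5] = 11.
Since t[5] = t[2] = 11, the sequence is eventually periodic: after a pre-period of length 2 it cycles with period 3.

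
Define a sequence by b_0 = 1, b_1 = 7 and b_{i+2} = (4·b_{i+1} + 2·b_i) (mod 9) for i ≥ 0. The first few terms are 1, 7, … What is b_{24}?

1

b_0 = 1,  b_1 = 7,  b_2 = 3,  b_3 = 8,  b_4 = 2,  b_5 = 6,  b_6 = 1,  b_7 = 7.
Since (b_6, b_7) = (b_0, b_1) = (1, 7) (two consecutive terms determine the rest), the sequence is periodic with period 6.
So b_{24} = b_{0 + ((24-0) mod 6)} = b_0 = 1.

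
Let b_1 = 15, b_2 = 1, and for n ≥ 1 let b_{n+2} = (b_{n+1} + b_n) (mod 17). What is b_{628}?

9

Computing terms: b_1 = 15; b_2 = 1; b_3 = 16; b_4 = 0; b_5 = 16; b_6 = 16; b_7 = 15; b_8 = 14; b_9 = 12; b_{10} = 9; b_{11} = 4; b_{12} = 13; b_{13} = 0; b_{14} = 13; b_{15} = 13; b_{16} = 9; b_{17} = 5; b_{18} = 14; b_{19} = 2; b_{20} = 16; b_{21} = 1; b_{22} = 0; b_{23} = 1; b_{24} = 1; b_{25} = 2; b_{26} = 3; b_{27} = 5; b_{28} = 8; b_{29} = 13; b_{30} = 4; b_{31} = 0; b_{32} = 4; b_{33} = 4; b_{34} = 8; b_{35} = 12; b_{36} = 3; b_{37} = 15; b_{38} = 1.
The sequence repeats with period 36.
(628 - 1) mod 36 = 15, so b_{628} = b_{16} = 9.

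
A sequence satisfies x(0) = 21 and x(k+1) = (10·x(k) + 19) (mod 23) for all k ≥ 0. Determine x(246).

5

Listing terms: x(0) = 21,  x(1) = 22,  x(2) = 9,  x(3) = 17,  x(4) = 5,  x(5) = 0,  x(6) = 19,  x(7) = 2,  x(8) = 16,  x(9) = 18,  x(10) = 15,  x(11) = 8,  x(12) = 7,  x(13) = 20,  x(14) = 12,  x(15) = 1,  x(16) = 6,  x(17) = 10,  x(18) = 4,  x(19) = 13,  x(20) = 11,  x(21) = 14,  x(22) = 21.
Since x(22) = x(0) = 21, the sequence is periodic with period 22.
So x(246) = x(0 + ((246-0) mod 22)) = x(4) = 5.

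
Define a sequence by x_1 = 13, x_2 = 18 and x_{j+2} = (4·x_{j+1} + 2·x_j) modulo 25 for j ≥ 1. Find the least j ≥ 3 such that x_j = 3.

4

We have x_1 = 13, x_2 = 18, x_3 = 23, x_4 = 3, x_5 = 8, x_6 = 13, x_7 = 18.
The sequence repeats with period 5.
The value 3 first appears (with j ≥ 3) at x_4.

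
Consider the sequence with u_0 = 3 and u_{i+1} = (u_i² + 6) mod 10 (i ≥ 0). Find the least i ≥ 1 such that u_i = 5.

u_0 = 3, u_1 = 5, u_2 = 1, u_3 = 7, u_4 = 5.
Since u_4 = u_1 = 5, the sequence is eventually periodic: after a pre-period of length 1 it cycles with period 3.
The value 5 first appears (with i ≥ 1) at u_1.

1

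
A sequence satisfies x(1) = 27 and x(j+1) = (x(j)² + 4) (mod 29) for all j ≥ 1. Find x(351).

4

Computing terms: x(1) = 27,  x(2) = 8,  x(3) = 10,  x(4) = 17,  x(5) = 3,  x(6) = 13,  x(7) = 28,  x(8) = 5,  x(9) = 0,  x(10) = 4,  x(11) = 20,  x(12) = 27.
Since x(12) = x(1) = 27, the sequence is periodic with period 11.
(351 - 1) mod 11 = 9, so x(351) = x(10) = 4.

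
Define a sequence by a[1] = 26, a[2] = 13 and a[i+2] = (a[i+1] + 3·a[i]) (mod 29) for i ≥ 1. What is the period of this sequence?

Listing terms: a[1] = 26,  a[2] = 13,  a[3] = 4,  a[4] = 14,  a[5] = 26,  a[6] = 10,  a[7] = 1,  a[8] = 2,  a[9] = 5,  a[10] = 11,  a[11] = 26,  a[12] = 1,  a[13] = 21,  a[14] = 24,  a[15] = 0,  a[16] = 14,  a[17] = 14,  a[18] = 27,  a[19] = 11,  a[20] = 5,  a[21] = 9,  a[22] = 24,  a[23] = 22,  a[24] = 7,  a[25] = 15,  a[26] = 7,  a[27] = 23,  a[28] = 15,  a[29] = 26,  a[30] = 13.
Since (a[29], a[30]) = (a[1], a[2]) = (26, 13) (two consecutive terms determine the rest), the sequence is periodic with period 28.

28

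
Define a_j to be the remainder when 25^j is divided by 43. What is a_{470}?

40

Computing terms: a_1 = 25, a_2 = 23, a_3 = 16, a_4 = 13, a_5 = 24, a_6 = 41, a_7 = 36, a_8 = 40, a_9 = 11, a_{10} = 17, a_{11} = 38, a_{12} = 4, a_{13} = 14, a_{14} = 6, a_{15} = 21, a_{16} = 9, a_{17} = 10, a_{18} = 35, a_{19} = 15, a_{20} = 31, a_{21} = 1, a_{22} = 25.
The sequence repeats with period 21.
So a_{470} = a_{1 + ((470-1) mod 21)} = a_8 = 40.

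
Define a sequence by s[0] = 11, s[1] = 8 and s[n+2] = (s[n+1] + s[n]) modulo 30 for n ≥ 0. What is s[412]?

16

Computing terms: s[0] = 11, s[1] = 8, s[2] = 19, s[3] = 27, s[4] = 16, s[5] = 13, s[6] = 29, s[7] = 12, s[8] = 11, s[9] = 23, s[10] = 4, s[11] = 27, s[12] = 1, s[13] = 28, s[14] = 29, s[15] = 27, s[16] = 26, s[17] = 23, s[18] = 19, s[19] = 12, s[20] = 1, s[21] = 13, s[22] = 14, s[23] = 27, s[24] = 11, s[25] = 8.
The sequence repeats with period 24.
(412 - 0) mod 24 = 4, so s[412] = s[4] = 16.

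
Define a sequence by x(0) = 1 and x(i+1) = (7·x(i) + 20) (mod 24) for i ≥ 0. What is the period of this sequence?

6

Computing terms: x(0) = 1; x(1) = 3; x(2) = 17; x(3) = 19; x(4) = 9; x(5) = 11; x(6) = 1.
The sequence repeats with period 6.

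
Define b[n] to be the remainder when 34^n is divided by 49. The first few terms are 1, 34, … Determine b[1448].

Listing terms: b[0] = 1,  b[1] = 34,  b[2] = 29,  b[3] = 6,  b[4] = 8,  b[5] = 27,  b[6] = 36,  b[7] = 48,  b[8] = 15,  b[9] = 20,  b[10] = 43,  b[11] = 41,  b[12] = 22,  b[13] = 13,  b[14] = 1.
Since b[14] = b[0] = 1, the sequence is periodic with period 14.
So b[1448] = b[0 + ((1448-0) mod 14)] = b[6] = 36.

36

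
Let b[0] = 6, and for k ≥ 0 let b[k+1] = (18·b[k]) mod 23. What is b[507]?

Listing terms: b[0] = 6; b[1] = 16; b[2] = 12; b[3] = 9; b[4] = 1; b[5] = 18; b[6] = 2; b[7] = 13; b[8] = 4; b[9] = 3; b[10] = 8; b[11] = 6.
Since b[11] = b[0] = 6, the sequence is periodic with period 11.
(507 - 0) mod 11 = 1, so b[507] = b[1] = 16.

16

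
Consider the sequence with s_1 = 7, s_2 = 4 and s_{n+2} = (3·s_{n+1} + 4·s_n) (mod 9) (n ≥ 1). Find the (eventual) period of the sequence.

6

We have s_1 = 7, s_2 = 4, s_3 = 4, s_4 = 1, s_5 = 1, s_6 = 7, s_7 = 7, s_8 = 4.
The sequence repeats with period 6.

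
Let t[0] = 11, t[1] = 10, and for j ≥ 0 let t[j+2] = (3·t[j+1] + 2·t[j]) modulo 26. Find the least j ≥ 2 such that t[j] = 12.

t[0] = 11, t[1] = 10, t[2] = 0, t[3] = 20, t[4] = 8, t[5] = 12, t[6] = 0, t[7] = 24, t[8] = 20, t[9] = 4, t[10] = 0, t[11] = 8, t[12] = 24, t[13] = 10, t[14] = 0.
Since (t[13], t[14]) = (t[1], t[2]) = (10, 0) (two consecutive terms determine the rest), the sequence is eventually periodic: after a pre-period of length 1 it cycles with period 12.
The value 12 first appears (with j ≥ 2) at t[5].

5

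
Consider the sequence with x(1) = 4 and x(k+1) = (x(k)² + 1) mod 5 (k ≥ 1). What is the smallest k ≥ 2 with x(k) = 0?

3

x(1) = 4; x(2) = 2; x(3) = 0; x(4) = 1; x(5) = 2.
Since x(5) = x(2) = 2, the sequence is eventually periodic: after a pre-period of length 1 it cycles with period 3.
The value 0 first appears (with k ≥ 2) at x(3).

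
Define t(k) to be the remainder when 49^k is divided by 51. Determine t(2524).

Computing terms: t(1) = 49; t(2) = 4; t(3) = 43; t(4) = 16; t(5) = 19; t(6) = 13; t(7) = 25; t(8) = 1; t(9) = 49.
Since t(9) = t(1) = 49, the sequence is periodic with period 8.
(2524 - 1) mod 8 = 3, so t(2524) = t(4) = 16.

16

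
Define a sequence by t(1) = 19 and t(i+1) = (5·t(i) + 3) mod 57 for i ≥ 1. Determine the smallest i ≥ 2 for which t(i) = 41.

t(1) = 19, t(2) = 41, t(3) = 37, t(4) = 17, t(5) = 31, t(6) = 44, t(7) = 52, t(8) = 35, t(9) = 7, t(10) = 38, t(11) = 22, t(12) = 56, t(13) = 55, t(14) = 50, t(15) = 25, t(16) = 14, t(17) = 16, t(18) = 26, t(19) = 19.
The sequence repeats with period 18.
The value 41 first appears (with i ≥ 2) at t(2).

2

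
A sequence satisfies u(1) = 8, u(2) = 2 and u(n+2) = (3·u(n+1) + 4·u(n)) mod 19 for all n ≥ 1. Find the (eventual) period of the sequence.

Listing terms: u(1) = 8,  u(2) = 2,  u(3) = 0,  u(4) = 8,  u(5) = 5,  u(6) = 9,  u(7) = 9,  u(8) = 6,  u(9) = 16,  u(10) = 15,  u(11) = 14,  u(12) = 7,  u(13) = 1,  u(14) = 12,  u(15) = 2,  u(16) = 16,  u(17) = 18,  u(18) = 4,  u(19) = 8,  u(20) = 2.
The sequence repeats with period 18.

18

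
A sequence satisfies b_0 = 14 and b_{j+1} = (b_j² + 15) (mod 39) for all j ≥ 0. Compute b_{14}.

37

b_0 = 14; b_1 = 16; b_2 = 37; b_3 = 19; b_4 = 25; b_5 = 16.
Since b_5 = b_1 = 16, the sequence is eventually periodic: after a pre-period of length 1 it cycles with period 4.
For j ≥ 1, b_j depends only on (j - 1) mod 4. (14 - 1) mod 4 = 1, so b_{14} = b_2 = 37.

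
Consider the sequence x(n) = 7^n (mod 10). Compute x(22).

x(0) = 1,  x(1) = 7,  x(2) = 9,  x(3) = 3,  x(4) = 1.
Since x(4) = x(0) = 1, the sequence is periodic with period 4.
(22 - 0) mod 4 = 2, so x(22) = x(2) = 9.

9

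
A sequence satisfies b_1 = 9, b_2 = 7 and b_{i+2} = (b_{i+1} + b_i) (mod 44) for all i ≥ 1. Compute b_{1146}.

Computing terms: b_1 = 9; b_2 = 7; b_3 = 16; b_4 = 23; b_5 = 39; b_6 = 18; b_7 = 13; b_8 = 31; b_9 = 0; b_{10} = 31; b_{11} = 31; b_{12} = 18; b_{13} = 5; b_{14} = 23; b_{15} = 28; b_{16} = 7; b_{17} = 35; b_{18} = 42; b_{19} = 33; b_{20} = 31; b_{21} = 20; b_{22} = 7; b_{23} = 27; b_{24} = 34; b_{25} = 17; b_{26} = 7; b_{27} = 24; b_{28} = 31; b_{29} = 11; b_{30} = 42; b_{31} = 9; b_{32} = 7.
The sequence repeats with period 30.
(1146 - 1) mod 30 = 5, so b_{1146} = b_6 = 18.

18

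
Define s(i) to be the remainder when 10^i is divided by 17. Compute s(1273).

7

s(0) = 1, s(1) = 10, s(2) = 15, s(3) = 14, s(4) = 4, s(5) = 6, s(6) = 9, s(7) = 5, s(8) = 16, s(9) = 7, s(10) = 2, s(11) = 3, s(12) = 13, s(13) = 11, s(14) = 8, s(15) = 12, s(16) = 1.
The sequence repeats with period 16.
(1273 - 0) mod 16 = 9, so s(1273) = s(9) = 7.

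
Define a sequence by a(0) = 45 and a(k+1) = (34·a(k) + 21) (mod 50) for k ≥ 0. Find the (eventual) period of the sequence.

a(0) = 45,  a(1) = 1,  a(2) = 5,  a(3) = 41,  a(4) = 15,  a(5) = 31,  a(6) = 25,  a(7) = 21,  a(8) = 35,  a(9) = 11,  a(10) = 45.
The sequence repeats with period 10.

10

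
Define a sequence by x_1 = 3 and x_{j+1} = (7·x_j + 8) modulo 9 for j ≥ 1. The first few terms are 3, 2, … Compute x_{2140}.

6

Computing terms: x_1 = 3,  x_2 = 2,  x_3 = 4,  x_4 = 0,  x_5 = 8,  x_6 = 1,  x_7 = 6,  x_8 = 5,  x_9 = 7,  x_{10} = 3.
The sequence repeats with period 9.
(2140 - 1) mod 9 = 6, so x_{2140} = x_7 = 6.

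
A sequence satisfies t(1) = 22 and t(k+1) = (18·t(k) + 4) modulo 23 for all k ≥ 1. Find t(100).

t(1) = 22; t(2) = 9; t(3) = 5; t(4) = 2; t(5) = 17; t(6) = 11; t(7) = 18; t(8) = 6; t(9) = 20; t(10) = 19; t(11) = 1; t(12) = 22.
The sequence repeats with period 11.
So t(100) = t(1 + ((100-1) mod 11)) = t(1) = 22.

22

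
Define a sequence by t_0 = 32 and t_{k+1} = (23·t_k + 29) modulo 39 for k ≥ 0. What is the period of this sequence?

6

t_0 = 32,  t_1 = 24,  t_2 = 35,  t_3 = 15,  t_4 = 23,  t_5 = 12,  t_6 = 32.
Since t_6 = t_0 = 32, the sequence is periodic with period 6.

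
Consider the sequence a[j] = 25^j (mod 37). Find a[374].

7

Computing terms: a[1] = 25, a[2] = 33, a[3] = 11, a[4] = 16, a[5] = 30, a[6] = 10, a[7] = 28, a[8] = 34, a[9] = 36, a[10] = 12, a[11] = 4, a[12] = 26, a[13] = 21, a[14] = 7, a[15] = 27, a[16] = 9, a[17] = 3, a[18] = 1, a[19] = 25.
The sequence repeats with period 18.
(374 - 1) mod 18 = 13, so a[374] = a[14] = 7.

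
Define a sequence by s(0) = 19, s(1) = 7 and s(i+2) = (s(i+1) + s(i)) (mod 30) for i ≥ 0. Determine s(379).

s(0) = 19; s(1) = 7; s(2) = 26; s(3) = 3; s(4) = 29; s(5) = 2; s(6) = 1; s(7) = 3; s(8) = 4; s(9) = 7; s(10) = 11; s(11) = 18; s(12) = 29; s(13) = 17; s(14) = 16; s(15) = 3; s(16) = 19; s(17) = 22; s(18) = 11; s(19) = 3; s(20) = 14; s(21) = 17; s(22) = 1; s(23) = 18; s(24) = 19; s(25) = 7.
The sequence repeats with period 24.
So s(379) = s(0 + ((379-0) mod 24)) = s(19) = 3.

3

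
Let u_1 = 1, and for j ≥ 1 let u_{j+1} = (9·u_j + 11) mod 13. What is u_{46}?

1

u_1 = 1, u_2 = 7, u_3 = 9, u_4 = 1.
The sequence repeats with period 3.
So u_{46} = u_{1 + ((46-1) mod 3)} = u_1 = 1.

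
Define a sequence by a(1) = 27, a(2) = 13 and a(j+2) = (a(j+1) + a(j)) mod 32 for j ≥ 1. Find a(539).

a(1) = 27, a(2) = 13, a(3) = 8, a(4) = 21, a(5) = 29, a(6) = 18, a(7) = 15, a(8) = 1, a(9) = 16, a(10) = 17, a(11) = 1, a(12) = 18, a(13) = 19, a(14) = 5, a(15) = 24, a(16) = 29, a(17) = 21, a(18) = 18, a(19) = 7, a(20) = 25, a(21) = 0, a(22) = 25, a(23) = 25, a(24) = 18, a(25) = 11, a(26) = 29, a(27) = 8, a(28) = 5, a(29) = 13, a(30) = 18, a(31) = 31, a(32) = 17, a(33) = 16, a(34) = 1, a(35) = 17, a(36) = 18, a(37) = 3, a(38) = 21, a(39) = 24, a(40) = 13, a(41) = 5, a(42) = 18, a(43) = 23, a(44) = 9, a(45) = 0, a(46) = 9, a(47) = 9, a(48) = 18, a(49) = 27, a(50) = 13.
Since (a(49), a(50)) = (a(1), a(2)) = (27, 13) (two consecutive terms determine the rest), the sequence is periodic with period 48.
(539 - 1) mod 48 = 10, so a(539) = a(11) = 1.

1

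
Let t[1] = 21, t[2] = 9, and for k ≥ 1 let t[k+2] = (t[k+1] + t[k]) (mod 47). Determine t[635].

Computing terms: t[1] = 21,  t[2] = 9,  t[3] = 30,  t[4] = 39,  t[5] = 22,  t[6] = 14,  t[7] = 36,  t[8] = 3,  t[9] = 39,  t[10] = 42,  t[11] = 34,  t[12] = 29,  t[13] = 16,  t[14] = 45,  t[15] = 14,  t[16] = 12,  t[17] = 26,  t[18] = 38,  t[19] = 17,  t[20] = 8,  t[21] = 25,  t[22] = 33,  t[23] = 11,  t[24] = 44,  t[25] = 8,  t[26] = 5,  t[27] = 13,  t[28] = 18,  t[29] = 31,  t[30] = 2,  t[31] = 33,  t[32] = 35,  t[33] = 21,  t[34] = 9.
Since (t[33], t[34]) = (t[1], t[2]) = (21, 9) (two consecutive terms determine the rest), the sequence is periodic with period 32.
So t[635] = t[1 + ((635-1) mod 32)] = t[27] = 13.

13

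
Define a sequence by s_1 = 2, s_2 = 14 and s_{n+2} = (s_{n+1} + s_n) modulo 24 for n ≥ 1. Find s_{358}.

22

We have s_1 = 2; s_2 = 14; s_3 = 16; s_4 = 6; s_5 = 22; s_6 = 4; s_7 = 2; s_8 = 6; s_9 = 8; s_{10} = 14; s_{11} = 22; s_{12} = 12; s_{13} = 10; s_{14} = 22; s_{15} = 8; s_{16} = 6; s_{17} = 14; s_{18} = 20; s_{19} = 10; s_{20} = 6; s_{21} = 16; s_{22} = 22; s_{23} = 14; s_{24} = 12; s_{25} = 2; s_{26} = 14.
The sequence repeats with period 24.
So s_{358} = s_{1 + ((358-1) mod 24)} = s_{22} = 22.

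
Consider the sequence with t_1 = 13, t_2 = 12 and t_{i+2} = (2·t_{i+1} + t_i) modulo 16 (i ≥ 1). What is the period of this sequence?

t_1 = 13, t_2 = 12, t_3 = 5, t_4 = 6, t_5 = 1, t_6 = 8, t_7 = 1, t_8 = 10, t_9 = 5, t_{10} = 4, t_{11} = 13, t_{12} = 14, t_{13} = 9, t_{14} = 0, t_{15} = 9, t_{16} = 2, t_{17} = 13, t_{18} = 12.
The sequence repeats with period 16.

16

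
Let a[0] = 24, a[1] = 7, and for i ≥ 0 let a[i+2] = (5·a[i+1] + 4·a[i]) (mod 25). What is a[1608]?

We have a[0] = 24, a[1] = 7, a[2] = 6, a[3] = 8, a[4] = 14, a[5] = 2, a[6] = 16, a[7] = 13, a[8] = 4, a[9] = 22, a[10] = 1, a[11] = 18, a[12] = 19, a[13] = 17, a[14] = 11, a[15] = 23, a[16] = 9, a[17] = 12, a[18] = 21, a[19] = 3, a[20] = 24, a[21] = 7.
The sequence repeats with period 20.
So a[1608] = a[0 + ((1608-0) mod 20)] = a[8] = 4.

4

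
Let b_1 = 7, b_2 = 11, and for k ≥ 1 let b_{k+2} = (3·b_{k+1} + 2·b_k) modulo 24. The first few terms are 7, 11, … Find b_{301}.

7

We have b_1 = 7,  b_2 = 11,  b_3 = 23,  b_4 = 19,  b_5 = 7,  b_6 = 11.
Since (b_5, b_6) = (b_1, b_2) = (7, 11) (two consecutive terms determine the rest), the sequence is periodic with period 4.
So b_{301} = b_{1 + ((301-1) mod 4)} = b_1 = 7.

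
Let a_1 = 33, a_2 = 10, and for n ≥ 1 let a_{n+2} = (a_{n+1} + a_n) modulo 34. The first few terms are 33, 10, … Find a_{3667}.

9

We have a_1 = 33,  a_2 = 10,  a_3 = 9,  a_4 = 19,  a_5 = 28,  a_6 = 13,  a_7 = 7,  a_8 = 20,  a_9 = 27,  a_{10} = 13,  a_{11} = 6,  a_{12} = 19,  a_{13} = 25,  a_{14} = 10,  a_{15} = 1,  a_{16} = 11,  a_{17} = 12,  a_{18} = 23,  a_{19} = 1,  a_{20} = 24,  a_{21} = 25,  a_{22} = 15,  a_{23} = 6,  a_{24} = 21,  a_{25} = 27,  a_{26} = 14,  a_{27} = 7,  a_{28} = 21,  a_{29} = 28,  a_{30} = 15,  a_{31} = 9,  a_{32} = 24,  a_{33} = 33,  a_{34} = 23,  a_{35} = 22,  a_{36} = 11,  a_{37} = 33,  a_{38} = 10.
The sequence repeats with period 36.
So a_{3667} = a_{1 + ((3667-1) mod 36)} = a_{31} = 9.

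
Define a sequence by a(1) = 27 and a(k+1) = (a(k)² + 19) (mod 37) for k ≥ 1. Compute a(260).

We have a(1) = 27,  a(2) = 8,  a(3) = 9,  a(4) = 26,  a(5) = 29,  a(6) = 9.
Since a(6) = a(3) = 9, the sequence is eventually periodic: after a pre-period of length 2 it cycles with period 3.
For k ≥ 3, a(k) depends only on (k - 3) mod 3. (260 - 3) mod 3 = 2, so a(260) = a(5) = 29.

29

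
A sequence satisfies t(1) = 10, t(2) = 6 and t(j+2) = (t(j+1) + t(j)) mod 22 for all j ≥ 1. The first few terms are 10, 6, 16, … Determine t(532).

We have t(1) = 10, t(2) = 6, t(3) = 16, t(4) = 0, t(5) = 16, t(6) = 16, t(7) = 10, t(8) = 4, t(9) = 14, t(10) = 18, t(11) = 10, t(12) = 6.
The sequence repeats with period 10.
So t(532) = t(1 + ((532-1) mod 10)) = t(2) = 6.

6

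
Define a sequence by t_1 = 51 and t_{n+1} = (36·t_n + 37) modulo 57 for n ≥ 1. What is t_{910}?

We have t_1 = 51, t_2 = 49, t_3 = 34, t_4 = 7, t_5 = 4, t_6 = 10, t_7 = 55, t_8 = 22, t_9 = 31, t_{10} = 13, t_{11} = 49.
Since t_{11} = t_2 = 49, the sequence is eventually periodic: after a pre-period of length 1 it cycles with period 9.
For n ≥ 2, t_n depends only on (n - 2) mod 9. (910 - 2) mod 9 = 8, so t_{910} = t_{10} = 13.

13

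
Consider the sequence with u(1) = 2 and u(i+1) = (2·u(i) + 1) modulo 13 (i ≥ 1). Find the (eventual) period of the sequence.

12

We have u(1) = 2, u(2) = 5, u(3) = 11, u(4) = 10, u(5) = 8, u(6) = 4, u(7) = 9, u(8) = 6, u(9) = 0, u(10) = 1, u(11) = 3, u(12) = 7, u(13) = 2.
Since u(13) = u(1) = 2, the sequence is periodic with period 12.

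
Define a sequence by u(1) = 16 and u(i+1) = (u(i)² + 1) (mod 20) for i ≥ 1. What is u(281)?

Listing terms: u(1) = 16,  u(2) = 17,  u(3) = 10,  u(4) = 1,  u(5) = 2,  u(6) = 5,  u(7) = 6,  u(8) = 17.
Since u(8) = u(2) = 17, the sequence is eventually periodic: after a pre-period of length 1 it cycles with period 6.
For i ≥ 2, u(i) depends only on (i - 2) mod 6. (281 - 2) mod 6 = 3, so u(281) = u(5) = 2.

2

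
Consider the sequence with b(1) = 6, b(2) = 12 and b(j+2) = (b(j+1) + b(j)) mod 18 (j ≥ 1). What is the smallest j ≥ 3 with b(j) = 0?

We have b(1) = 6, b(2) = 12, b(3) = 0, b(4) = 12, b(5) = 12, b(6) = 6, b(7) = 0, b(8) = 6, b(9) = 6, b(10) = 12.
Since (b(9), b(10)) = (b(1), b(2)) = (6, 12) (two consecutive terms determine the rest), the sequence is periodic with period 8.
The value 0 first appears (with j ≥ 3) at b(3).

3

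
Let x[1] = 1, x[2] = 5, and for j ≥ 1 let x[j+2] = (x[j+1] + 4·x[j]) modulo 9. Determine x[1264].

7

We have x[1] = 1,  x[2] = 5,  x[3] = 0,  x[4] = 2,  x[5] = 2,  x[6] = 1,  x[7] = 0,  x[8] = 4,  x[9] = 4,  x[10] = 2,  x[11] = 0,  x[12] = 8,  x[13] = 8,  x[14] = 4,  x[15] = 0,  x[16] = 7,  x[17] = 7,  x[18] = 8,  x[19] = 0,  x[20] = 5,  x[21] = 5,  x[22] = 7,  x[23] = 0,  x[24] = 1,  x[25] = 1,  x[26] = 5.
The sequence repeats with period 24.
(1264 - 1) mod 24 = 15, so x[1264] = x[16] = 7.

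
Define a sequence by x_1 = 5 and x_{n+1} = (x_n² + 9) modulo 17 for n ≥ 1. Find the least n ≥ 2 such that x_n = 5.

x_1 = 5, x_2 = 0, x_3 = 9, x_4 = 5.
The sequence repeats with period 3.
The value 5 next appears (with n ≥ 2) at x_4.

4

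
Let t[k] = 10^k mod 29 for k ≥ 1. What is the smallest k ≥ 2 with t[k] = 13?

Computing terms: t[1] = 10, t[2] = 13, t[3] = 14, t[4] = 24, t[5] = 8, t[6] = 22, t[7] = 17, t[8] = 25, t[9] = 18, t[10] = 6, t[11] = 2, t[12] = 20, t[13] = 26, t[14] = 28, t[15] = 19, t[16] = 16, t[17] = 15, t[18] = 5, t[19] = 21, t[20] = 7, t[21] = 12, t[22] = 4, t[23] = 11, t[24] = 23, t[25] = 27, t[26] = 9, t[27] = 3, t[28] = 1, t[29] = 10.
Since t[29] = t[1] = 10, the sequence is periodic with period 28.
The value 13 first appears (with k ≥ 2) at t[2].

2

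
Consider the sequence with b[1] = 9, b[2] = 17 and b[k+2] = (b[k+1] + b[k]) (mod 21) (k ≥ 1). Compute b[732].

13

We have b[1] = 9, b[2] = 17, b[3] = 5, b[4] = 1, b[5] = 6, b[6] = 7, b[7] = 13, b[8] = 20, b[9] = 12, b[10] = 11, b[11] = 2, b[12] = 13, b[13] = 15, b[14] = 7, b[15] = 1, b[16] = 8, b[17] = 9, b[18] = 17.
The sequence repeats with period 16.
So b[732] = b[1 + ((732-1) mod 16)] = b[12] = 13.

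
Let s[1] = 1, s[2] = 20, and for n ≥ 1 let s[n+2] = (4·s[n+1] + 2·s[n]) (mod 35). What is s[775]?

We have s[1] = 1; s[2] = 20; s[3] = 12; s[4] = 18; s[5] = 26; s[6] = 0; s[7] = 17; s[8] = 33; s[9] = 26; s[10] = 30; s[11] = 32; s[12] = 13; s[13] = 11; s[14] = 0; s[15] = 22; s[16] = 18; s[17] = 11; s[18] = 10; s[19] = 27; s[20] = 23; s[21] = 6; s[22] = 0; s[23] = 12; s[24] = 13; s[25] = 6; s[26] = 15; s[27] = 2; s[28] = 3; s[29] = 16; s[30] = 0; s[31] = 32; s[32] = 23; s[33] = 16; s[34] = 5; s[35] = 17; s[36] = 8; s[37] = 31; s[38] = 0; s[39] = 27; s[40] = 3; s[41] = 31; s[42] = 25; s[43] = 22; s[44] = 33; s[45] = 1; s[46] = 0; s[47] = 2; s[48] = 8; s[49] = 1; s[50] = 20.
Since (s[49], s[50]) = (s[1], s[2]) = (1, 20) (two consecutive terms determine the rest), the sequence is periodic with period 48.
So s[775] = s[1 + ((775-1) mod 48)] = s[7] = 17.

17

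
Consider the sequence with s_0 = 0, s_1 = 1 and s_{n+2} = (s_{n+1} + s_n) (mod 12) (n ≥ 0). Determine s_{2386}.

7

We have s_0 = 0; s_1 = 1; s_2 = 1; s_3 = 2; s_4 = 3; s_5 = 5; s_6 = 8; s_7 = 1; s_8 = 9; s_9 = 10; s_{10} = 7; s_{11} = 5; s_{12} = 0; s_{13} = 5; s_{14} = 5; s_{15} = 10; s_{16} = 3; s_{17} = 1; s_{18} = 4; s_{19} = 5; s_{20} = 9; s_{21} = 2; s_{22} = 11; s_{23} = 1; s_{24} = 0; s_{25} = 1.
Since (s_{24}, s_{25}) = (s_0, s_1) = (0, 1) (two consecutive terms determine the rest), the sequence is periodic with period 24.
(2386 - 0) mod 24 = 10, so s_{2386} = s_{10} = 7.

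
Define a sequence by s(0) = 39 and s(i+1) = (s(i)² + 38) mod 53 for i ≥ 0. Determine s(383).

49

Computing terms: s(0) = 39; s(1) = 22; s(2) = 45; s(3) = 49; s(4) = 1; s(5) = 39.
The sequence repeats with period 5.
(383 - 0) mod 5 = 3, so s(383) = s(3) = 49.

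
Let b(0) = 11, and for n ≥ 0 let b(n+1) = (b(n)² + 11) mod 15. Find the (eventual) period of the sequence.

6

Computing terms: b(0) = 11,  b(1) = 12,  b(2) = 5,  b(3) = 6,  b(4) = 2,  b(5) = 0,  b(6) = 11.
The sequence repeats with period 6.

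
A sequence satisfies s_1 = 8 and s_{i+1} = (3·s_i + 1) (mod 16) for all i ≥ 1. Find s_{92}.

We have s_1 = 8; s_2 = 9; s_3 = 12; s_4 = 5; s_5 = 0; s_6 = 1; s_7 = 4; s_8 = 13; s_9 = 8.
The sequence repeats with period 8.
(92 - 1) mod 8 = 3, so s_{92} = s_4 = 5.

5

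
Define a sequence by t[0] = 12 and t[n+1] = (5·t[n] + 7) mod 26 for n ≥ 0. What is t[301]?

We have t[0] = 12; t[1] = 15; t[2] = 4; t[3] = 1; t[4] = 12.
The sequence repeats with period 4.
So t[301] = t[0 + ((301-0) mod 4)] = t[1] = 15.

15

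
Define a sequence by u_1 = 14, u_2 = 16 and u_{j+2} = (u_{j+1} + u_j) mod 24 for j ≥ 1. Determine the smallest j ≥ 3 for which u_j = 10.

12

We have u_1 = 14,  u_2 = 16,  u_3 = 6,  u_4 = 22,  u_5 = 4,  u_6 = 2,  u_7 = 6,  u_8 = 8,  u_9 = 14,  u_{10} = 22,  u_{11} = 12,  u_{12} = 10,  u_{13} = 22,  u_{14} = 8,  u_{15} = 6,  u_{16} = 14,  u_{17} = 20,  u_{18} = 10,  u_{19} = 6,  u_{20} = 16,  u_{21} = 22,  u_{22} = 14,  u_{23} = 12,  u_{24} = 2,  u_{25} = 14,  u_{26} = 16.
The sequence repeats with period 24.
The value 10 first appears (with j ≥ 3) at u_{12}.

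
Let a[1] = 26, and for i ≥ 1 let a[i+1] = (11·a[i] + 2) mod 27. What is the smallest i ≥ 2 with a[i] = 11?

We have a[1] = 26; a[2] = 18; a[3] = 11; a[4] = 15; a[5] = 5; a[6] = 3; a[7] = 8; a[8] = 9; a[9] = 20; a[10] = 6; a[11] = 14; a[12] = 21; a[13] = 17; a[14] = 0; a[15] = 2; a[16] = 24; a[17] = 23; a[18] = 12; a[19] = 26.
The sequence repeats with period 18.
The value 11 first appears (with i ≥ 2) at a[3].

3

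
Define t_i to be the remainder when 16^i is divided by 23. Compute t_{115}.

6

We have t_1 = 16,  t_2 = 3,  t_3 = 2,  t_4 = 9,  t_5 = 6,  t_6 = 4,  t_7 = 18,  t_8 = 12,  t_9 = 8,  t_{10} = 13,  t_{11} = 1,  t_{12} = 16.
The sequence repeats with period 11.
So t_{115} = t_{1 + ((115-1) mod 11)} = t_5 = 6.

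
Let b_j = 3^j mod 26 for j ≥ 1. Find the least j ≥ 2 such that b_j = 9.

Computing terms: b_1 = 3,  b_2 = 9,  b_3 = 1,  b_4 = 3.
Since b_4 = b_1 = 3, the sequence is periodic with period 3.
The value 9 first appears (with j ≥ 2) at b_2.

2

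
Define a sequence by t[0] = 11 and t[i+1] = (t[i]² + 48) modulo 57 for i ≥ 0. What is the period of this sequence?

7

We have t[0] = 11,  t[1] = 55,  t[2] = 52,  t[3] = 16,  t[4] = 19,  t[5] = 10,  t[6] = 34,  t[7] = 7,  t[8] = 40,  t[9] = 52.
Since t[9] = t[2] = 52, the sequence is eventually periodic: after a pre-period of length 2 it cycles with period 7.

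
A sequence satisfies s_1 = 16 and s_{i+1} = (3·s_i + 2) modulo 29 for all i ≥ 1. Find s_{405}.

10

We have s_1 = 16, s_2 = 21, s_3 = 7, s_4 = 23, s_5 = 13, s_6 = 12, s_7 = 9, s_8 = 0, s_9 = 2, s_{10} = 8, s_{11} = 26, s_{12} = 22, s_{13} = 10, s_{14} = 3, s_{15} = 11, s_{16} = 6, s_{17} = 20, s_{18} = 4, s_{19} = 14, s_{20} = 15, s_{21} = 18, s_{22} = 27, s_{23} = 25, s_{24} = 19, s_{25} = 1, s_{26} = 5, s_{27} = 17, s_{28} = 24, s_{29} = 16.
Since s_{29} = s_1 = 16, the sequence is periodic with period 28.
So s_{405} = s_{1 + ((405-1) mod 28)} = s_{13} = 10.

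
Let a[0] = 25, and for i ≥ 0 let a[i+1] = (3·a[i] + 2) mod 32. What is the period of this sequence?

4

We have a[0] = 25,  a[1] = 13,  a[2] = 9,  a[3] = 29,  a[4] = 25.
Since a[4] = a[0] = 25, the sequence is periodic with period 4.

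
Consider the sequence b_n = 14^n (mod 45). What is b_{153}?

Computing terms: b_0 = 1,  b_1 = 14,  b_2 = 16,  b_3 = 44,  b_4 = 31,  b_5 = 29,  b_6 = 1.
Since b_6 = b_0 = 1, the sequence is periodic with period 6.
So b_{153} = b_{0 + ((153-0) mod 6)} = b_3 = 44.

44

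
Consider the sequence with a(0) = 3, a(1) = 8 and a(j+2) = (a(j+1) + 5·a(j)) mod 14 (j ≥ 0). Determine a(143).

7

Computing terms: a(0) = 3,  a(1) = 8,  a(2) = 9,  a(3) = 7,  a(4) = 10,  a(5) = 3,  a(6) = 11,  a(7) = 12,  a(8) = 11,  a(9) = 1,  a(10) = 0,  a(11) = 5,  a(12) = 5,  a(13) = 2,  a(14) = 13,  a(15) = 9,  a(16) = 4,  a(17) = 7,  a(18) = 13,  a(19) = 6,  a(20) = 1,  a(21) = 3,  a(22) = 8.
Since (a(21), a(22)) = (a(0), a(1)) = (3, 8) (two consecutive terms determine the rest), the sequence is periodic with period 21.
So a(143) = a(0 + ((143-0) mod 21)) = a(17) = 7.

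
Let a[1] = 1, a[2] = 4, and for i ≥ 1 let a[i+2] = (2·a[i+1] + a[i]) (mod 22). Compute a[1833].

We have a[1] = 1,  a[2] = 4,  a[3] = 9,  a[4] = 0,  a[5] = 9,  a[6] = 18,  a[7] = 1,  a[8] = 20,  a[9] = 19,  a[10] = 14,  a[11] = 3,  a[12] = 20,  a[13] = 21,  a[14] = 18,  a[15] = 13,  a[16] = 0,  a[17] = 13,  a[18] = 4,  a[19] = 21,  a[20] = 2,  a[21] = 3,  a[22] = 8,  a[23] = 19,  a[24] = 2,  a[25] = 1,  a[26] = 4.
The sequence repeats with period 24.
(1833 - 1) mod 24 = 8, so a[1833] = a[9] = 19.

19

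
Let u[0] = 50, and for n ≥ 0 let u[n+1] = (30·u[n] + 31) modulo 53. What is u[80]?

50

u[0] = 50,  u[1] = 47,  u[2] = 10,  u[3] = 13,  u[4] = 50.
The sequence repeats with period 4.
So u[80] = u[0 + ((80-0) mod 4)] = u[0] = 50.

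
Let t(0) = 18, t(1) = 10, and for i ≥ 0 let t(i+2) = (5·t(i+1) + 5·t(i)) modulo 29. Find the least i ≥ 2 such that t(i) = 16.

5

Listing terms: t(0) = 18,  t(1) = 10,  t(2) = 24,  t(3) = 25,  t(4) = 13,  t(5) = 16,  t(6) = 0,  t(7) = 22,  t(8) = 23,  t(9) = 22,  t(10) = 22,  t(11) = 17,  t(12) = 21,  t(13) = 16,  t(14) = 11,  t(15) = 19,  t(16) = 5,  t(17) = 4,  t(18) = 16,  t(19) = 13,  t(20) = 0,  t(21) = 7,  t(22) = 6,  t(23) = 7,  t(24) = 7,  t(25) = 12,  t(26) = 8,  t(27) = 13,  t(28) = 18,  t(29) = 10.
Since (t(28), t(29)) = (t(0), t(1)) = (18, 10) (two consecutive terms determine the rest), the sequence is periodic with period 28.
The value 16 first appears (with i ≥ 2) at t(5).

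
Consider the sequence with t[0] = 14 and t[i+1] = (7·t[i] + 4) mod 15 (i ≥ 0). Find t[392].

Computing terms: t[0] = 14, t[1] = 12, t[2] = 13, t[3] = 5, t[4] = 9, t[5] = 7, t[6] = 8, t[7] = 0, t[8] = 4, t[9] = 2, t[10] = 3, t[11] = 10, t[12] = 14.
The sequence repeats with period 12.
(392 - 0) mod 12 = 8, so t[392] = t[8] = 4.

4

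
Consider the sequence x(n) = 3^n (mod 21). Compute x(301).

Computing terms: x(0) = 1,  x(1) = 3,  x(2) = 9,  x(3) = 6,  x(4) = 18,  x(5) = 12,  x(6) = 15,  x(7) = 3.
Since x(7) = x(1) = 3, the sequence is eventually periodic: after a pre-period of length 1 it cycles with period 6.
For n ≥ 1, x(n) depends only on (n - 1) mod 6. (301 - 1) mod 6 = 0, so x(301) = x(1) = 3.

3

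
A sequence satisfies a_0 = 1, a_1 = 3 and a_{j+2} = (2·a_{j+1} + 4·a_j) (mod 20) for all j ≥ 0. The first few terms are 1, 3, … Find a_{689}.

4

a_0 = 1, a_1 = 3, a_2 = 10, a_3 = 12, a_4 = 4, a_5 = 16, a_6 = 8, a_7 = 0, a_8 = 12, a_9 = 4.
Since (a_8, a_9) = (a_3, a_4) = (12, 4) (two consecutive terms determine the rest), the sequence is eventually periodic: after a pre-period of length 3 it cycles with period 5.
For j ≥ 3, a_j depends only on (j - 3) mod 5. (689 - 3) mod 5 = 1, so a_{689} = a_4 = 4.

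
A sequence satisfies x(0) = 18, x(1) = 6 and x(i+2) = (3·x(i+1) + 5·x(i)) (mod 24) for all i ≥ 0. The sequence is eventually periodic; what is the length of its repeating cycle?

We have x(0) = 18, x(1) = 6, x(2) = 12, x(3) = 18, x(4) = 18, x(5) = 0, x(6) = 18, x(7) = 6.
Since (x(6), x(7)) = (x(0), x(1)) = (18, 6) (two consecutive terms determine the rest), the sequence is periodic with period 6.

6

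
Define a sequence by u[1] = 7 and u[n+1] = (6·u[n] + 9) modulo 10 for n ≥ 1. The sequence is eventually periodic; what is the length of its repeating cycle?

u[1] = 7; u[2] = 1; u[3] = 5; u[4] = 9; u[5] = 3; u[6] = 7.
The sequence repeats with period 5.

5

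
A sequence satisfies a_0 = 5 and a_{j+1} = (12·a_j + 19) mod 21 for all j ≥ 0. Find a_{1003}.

We have a_0 = 5,  a_1 = 16,  a_2 = 1,  a_3 = 10,  a_4 = 13,  a_5 = 7,  a_6 = 19,  a_7 = 16.
Since a_7 = a_1 = 16, the sequence is eventually periodic: after a pre-period of length 1 it cycles with period 6.
For j ≥ 1, a_j depends only on (j - 1) mod 6. (1003 - 1) mod 6 = 0, so a_{1003} = a_1 = 16.

16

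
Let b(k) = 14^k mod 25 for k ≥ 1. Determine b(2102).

We have b(1) = 14,  b(2) = 21,  b(3) = 19,  b(4) = 16,  b(5) = 24,  b(6) = 11,  b(7) = 4,  b(8) = 6,  b(9) = 9,  b(10) = 1,  b(11) = 14.
Since b(11) = b(1) = 14, the sequence is periodic with period 10.
(2102 - 1) mod 10 = 1, so b(2102) = b(2) = 21.

21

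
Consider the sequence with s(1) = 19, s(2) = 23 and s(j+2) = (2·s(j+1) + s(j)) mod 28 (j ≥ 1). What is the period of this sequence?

Computing terms: s(1) = 19, s(2) = 23, s(3) = 9, s(4) = 13, s(5) = 7, s(6) = 27, s(7) = 5, s(8) = 9, s(9) = 23, s(10) = 27, s(11) = 21, s(12) = 13, s(13) = 19, s(14) = 23.
Since (s(13), s(14)) = (s(1), s(2)) = (19, 23) (two consecutive terms determine the rest), the sequence is periodic with period 12.

12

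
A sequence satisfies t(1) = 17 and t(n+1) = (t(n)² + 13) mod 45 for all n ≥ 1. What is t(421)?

t(1) = 17, t(2) = 32, t(3) = 2, t(4) = 17.
The sequence repeats with period 3.
(421 - 1) mod 3 = 0, so t(421) = t(1) = 17.

17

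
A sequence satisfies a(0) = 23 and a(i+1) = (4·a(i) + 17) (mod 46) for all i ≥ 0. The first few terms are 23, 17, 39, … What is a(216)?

9

a(0) = 23; a(1) = 17; a(2) = 39; a(3) = 35; a(4) = 19; a(5) = 1; a(6) = 21; a(7) = 9; a(8) = 7; a(9) = 45; a(10) = 13; a(11) = 23.
The sequence repeats with period 11.
(216 - 0) mod 11 = 7, so a(216) = a(7) = 9.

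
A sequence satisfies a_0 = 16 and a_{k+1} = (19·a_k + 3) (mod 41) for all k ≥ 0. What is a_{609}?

a_0 = 16,  a_1 = 20,  a_2 = 14,  a_3 = 23,  a_4 = 30,  a_5 = 40,  a_6 = 25,  a_7 = 27,  a_8 = 24,  a_9 = 8,  a_{10} = 32,  a_{11} = 37,  a_{12} = 9,  a_{13} = 10,  a_{14} = 29,  a_{15} = 21,  a_{16} = 33,  a_{17} = 15,  a_{18} = 1,  a_{19} = 22,  a_{20} = 11,  a_{21} = 7,  a_{22} = 13,  a_{23} = 4,  a_{24} = 38,  a_{25} = 28,  a_{26} = 2,  a_{27} = 0,  a_{28} = 3,  a_{29} = 19,  a_{30} = 36,  a_{31} = 31,  a_{32} = 18,  a_{33} = 17,  a_{34} = 39,  a_{35} = 6,  a_{36} = 35,  a_{37} = 12,  a_{38} = 26,  a_{39} = 5,  a_{40} = 16.
Since a_{40} = a_0 = 16, the sequence is periodic with period 40.
(609 - 0) mod 40 = 9, so a_{609} = a_9 = 8.

8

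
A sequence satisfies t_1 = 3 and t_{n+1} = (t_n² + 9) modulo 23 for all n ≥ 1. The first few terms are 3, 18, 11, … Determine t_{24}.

22

Listing terms: t_1 = 3, t_2 = 18, t_3 = 11, t_4 = 15, t_5 = 4, t_6 = 2, t_7 = 13, t_8 = 17, t_9 = 22, t_{10} = 10, t_{11} = 17.
Since t_{11} = t_8 = 17, the sequence is eventually periodic: after a pre-period of length 7 it cycles with period 3.
For n ≥ 8, t_n depends only on (n - 8) mod 3. (24 - 8) mod 3 = 1, so t_{24} = t_9 = 22.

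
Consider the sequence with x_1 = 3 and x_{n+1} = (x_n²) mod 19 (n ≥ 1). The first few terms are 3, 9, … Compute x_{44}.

We have x_1 = 3, x_2 = 9, x_3 = 5, x_4 = 6, x_5 = 17, x_6 = 4, x_7 = 16, x_8 = 9.
Since x_8 = x_2 = 9, the sequence is eventually periodic: after a pre-period of length 1 it cycles with period 6.
For n ≥ 2, x_n depends only on (n - 2) mod 6. (44 - 2) mod 6 = 0, so x_{44} = x_2 = 9.

9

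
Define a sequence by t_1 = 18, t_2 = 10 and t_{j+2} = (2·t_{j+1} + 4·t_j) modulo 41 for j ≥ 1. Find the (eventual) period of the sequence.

We have t_1 = 18,  t_2 = 10,  t_3 = 10,  t_4 = 19,  t_5 = 37,  t_6 = 27,  t_7 = 38,  t_8 = 20,  t_9 = 28,  t_{10} = 13,  t_{11} = 15,  t_{12} = 0,  t_{13} = 19,  t_{14} = 38,  t_{15} = 29,  t_{16} = 5,  t_{17} = 3,  t_{18} = 26,  t_{19} = 23,  t_{20} = 27,  t_{21} = 23,  t_{22} = 31,  t_{23} = 31,  t_{24} = 22,  t_{25} = 4,  t_{26} = 14,  t_{27} = 3,  t_{28} = 21,  t_{29} = 13,  t_{30} = 28,  t_{31} = 26,  t_{32} = 0,  t_{33} = 22,  t_{34} = 3,  t_{35} = 12,  t_{36} = 36,  t_{37} = 38,  t_{38} = 15,  t_{39} = 18,  t_{40} = 14,  t_{41} = 18,  t_{42} = 10.
Since (t_{41}, t_{42}) = (t_1, t_2) = (18, 10) (two consecutive terms determine the rest), the sequence is periodic with period 40.

40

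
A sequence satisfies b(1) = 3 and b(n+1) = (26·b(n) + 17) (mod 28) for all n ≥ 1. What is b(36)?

7

Computing terms: b(1) = 3, b(2) = 11, b(3) = 23, b(4) = 27, b(5) = 19, b(6) = 7, b(7) = 3.
The sequence repeats with period 6.
So b(36) = b(1 + ((36-1) mod 6)) = b(6) = 7.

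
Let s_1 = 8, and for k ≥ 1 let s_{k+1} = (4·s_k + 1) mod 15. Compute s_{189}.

We have s_1 = 8,  s_2 = 3,  s_3 = 13,  s_4 = 8.
The sequence repeats with period 3.
(189 - 1) mod 3 = 2, so s_{189} = s_3 = 13.

13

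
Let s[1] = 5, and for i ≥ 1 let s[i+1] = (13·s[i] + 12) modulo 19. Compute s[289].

5

Listing terms: s[1] = 5,  s[2] = 1,  s[3] = 6,  s[4] = 14,  s[5] = 4,  s[6] = 7,  s[7] = 8,  s[8] = 2,  s[9] = 0,  s[10] = 12,  s[11] = 16,  s[12] = 11,  s[13] = 3,  s[14] = 13,  s[15] = 10,  s[16] = 9,  s[17] = 15,  s[18] = 17,  s[19] = 5.
The sequence repeats with period 18.
(289 - 1) mod 18 = 0, so s[289] = s[1] = 5.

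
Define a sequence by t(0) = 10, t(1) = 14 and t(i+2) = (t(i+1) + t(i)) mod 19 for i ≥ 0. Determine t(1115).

4

We have t(0) = 10; t(1) = 14; t(2) = 5; t(3) = 0; t(4) = 5; t(5) = 5; t(6) = 10; t(7) = 15; t(8) = 6; t(9) = 2; t(10) = 8; t(11) = 10; t(12) = 18; t(13) = 9; t(14) = 8; t(15) = 17; t(16) = 6; t(17) = 4; t(18) = 10; t(19) = 14.
The sequence repeats with period 18.
(1115 - 0) mod 18 = 17, so t(1115) = t(17) = 4.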